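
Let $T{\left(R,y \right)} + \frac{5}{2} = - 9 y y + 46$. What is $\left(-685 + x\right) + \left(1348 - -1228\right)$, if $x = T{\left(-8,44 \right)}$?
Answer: $- \frac{30979}{2} \approx -15490.0$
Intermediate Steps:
$T{\left(R,y \right)} = \frac{87}{2} - 9 y^{2}$ ($T{\left(R,y \right)} = - \frac{5}{2} + \left(- 9 y y + 46\right) = - \frac{5}{2} - \left(-46 + 9 y^{2}\right) = \frac{87}{2} - 9 y^{2}$)
$x = - \frac{34761}{2}$ ($x = \frac{87}{2} - 9 \cdot 44^{2} = \frac{87}{2} - 17424 = - \frac{34761}{2} \approx -17381.0$)
$\left(-685 + x\right) + \left(1348 - -1228\right) = \left(-685 - \frac{34761}{2}\right) + \left(1348 - -1228\right) = - \frac{36131}{2} + \left(1348 + 1228\right) = - \frac{36131}{2} + 2576 = - \frac{30979}{2}$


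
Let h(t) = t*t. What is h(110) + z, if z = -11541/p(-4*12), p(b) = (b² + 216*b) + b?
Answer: 32722247/2704 ≈ 12101.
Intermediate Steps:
h(t) = t²
p(b) = b² + 217*b
z = 3847/2704 (z = -11541*(-1/(48*(217 - 4*12))) = -11541*(-1/(48*(217 - 48))) = -11541/((-48*169)) = -11541/(-8112) = -11541*(-1/8112) = 3847/2704 ≈ 1.4227)
h(110) + z = 110² + 3847/2704 = 12100 + 3847/2704 = 32722247/2704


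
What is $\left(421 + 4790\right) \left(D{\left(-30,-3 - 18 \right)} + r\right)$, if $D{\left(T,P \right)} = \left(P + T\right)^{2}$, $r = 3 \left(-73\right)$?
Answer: $12412602$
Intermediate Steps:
$r = -219$
$\left(421 + 4790\right) \left(D{\left(-30,-3 - 18 \right)} + r\right) = \left(421 + 4790\right) \left(\left(\left(-3 - 18\right) - 30\right)^{2} - 219\right) = 5211 \left(\left(\left(-3 - 18\right) - 30\right)^{2} - 219\right) = 5211 \left(\left(-21 - 30\right)^{2} - 219\right) = 5211 \left(\left(-51\right)^{2} - 219\right) = 5211 \left(2601 - 219\right) = 5211 \cdot 2382 = 12412602$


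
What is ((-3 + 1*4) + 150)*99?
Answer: 14949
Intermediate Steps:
((-3 + 1*4) + 150)*99 = ((-3 + 4) + 150)*99 = (1 + 150)*99 = 151*99 = 14949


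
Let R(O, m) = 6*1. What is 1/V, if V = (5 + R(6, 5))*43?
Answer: 1/473 ≈ 0.0021142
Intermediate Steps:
R(O, m) = 6
V = 473 (V = (5 + 6)*43 = 11*43 = 473)
1/V = 1/473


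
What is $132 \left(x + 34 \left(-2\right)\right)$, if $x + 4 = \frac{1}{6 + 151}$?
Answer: $- \frac{1491996}{157} \approx -9503.2$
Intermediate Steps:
$x = - \frac{627}{157}$ ($x = -4 + \frac{1}{6 + 151} = -4 + \frac{1}{157} = - \frac{627}{157} \approx -3.9936$)
$132 \left(x + 34 \left(-2\right)\right) = 132 \left(- \frac{627}{157} + 34 \left(-2\right)\right) = 132 \left(- \frac{627}{157} - 68\right) = 132 \left(- \frac{11303}{157}\right) = - \frac{1491996}{157}$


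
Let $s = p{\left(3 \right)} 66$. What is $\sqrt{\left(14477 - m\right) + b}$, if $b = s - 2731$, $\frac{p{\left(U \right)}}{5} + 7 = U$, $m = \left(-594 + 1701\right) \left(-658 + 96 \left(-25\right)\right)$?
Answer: $4 \sqrt{212227} \approx 1842.7$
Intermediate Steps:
$m = -3385206$ ($m = 1107 \left(-658 - 2400\right) = 1107 \left(-3058\right) = -3385206$)
$p{\left(U \right)} = -35 + 5 U$
$s = -1320$ ($s = \left(-35 + 5 \cdot 3\right) 66 = \left(-35 + 15\right) 66 = \left(-20\right) 66 = -1320$)
$b = -4051$ ($b = -1320 - 2731 = -4051$)
$\sqrt{\left(14477 - m\right) + b} = \sqrt{\left(14477 - -3385206\right) - 4051} = \sqrt{\left(14477 + 3385206\right) - 4051} = \sqrt{3399683 - 4051} = \sqrt{3395632} = 4 \sqrt{212227}$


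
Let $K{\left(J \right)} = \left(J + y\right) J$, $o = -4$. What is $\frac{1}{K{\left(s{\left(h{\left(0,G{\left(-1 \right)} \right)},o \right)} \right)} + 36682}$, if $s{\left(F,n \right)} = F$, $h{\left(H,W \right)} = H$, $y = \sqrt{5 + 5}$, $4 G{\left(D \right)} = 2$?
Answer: $\frac{1}{36682} \approx 2.7261 \cdot 10^{-5}$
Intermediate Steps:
$G{\left(D \right)} = \frac{1}{2}$ ($G{\left(D \right)} = \frac{1}{4} \cdot 2 = \frac{1}{2}$)
$y = \sqrt{10} \approx 3.1623$
$K{\left(J \right)} = J \left(J + \sqrt{10}\right)$ ($K{\left(J \right)} = \left(J + \sqrt{10}\right) J = J \left(J + \sqrt{10}\right)$)
$\frac{1}{K{\left(s{\left(h{\left(0,G{\left(-1 \right)} \right)},o \right)} \right)} + 36682} = \frac{1}{0 \left(0 + \sqrt{10}\right) + 36682} = \frac{1}{0 \sqrt{10} + 36682} = \frac{1}{0 + 36682} = \frac{1}{36682}$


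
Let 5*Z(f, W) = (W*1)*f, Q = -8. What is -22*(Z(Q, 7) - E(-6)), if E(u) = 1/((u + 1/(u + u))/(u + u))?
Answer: 105776/365 ≈ 289.80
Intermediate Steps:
Z(f, W) = W*f/5 (Z(f, W) = ((W*1)*f)/5 = (W*f)/5 = W*f/5)
E(u) = 2*u/(u + 1/(2*u)) (E(u) = 1/((u + 1/(2*u))/((2*u))) = 1/((u + 1/(2*u))*(1/(2*u))) = 1/((u + 1/(2*u))/(2*u)) = 2*u/(u + 1/(2*u)))
-22*(Z(Q, 7) - E(-6)) = -22*((1/5)*7*(-8) - 4*(-6)**2/(1 + 2*(-6)**2)) = -22*(-56/5 - 4*36/(1 + 2*36)) = -22*(-56/5 - 4*36/(1 + 72)) = -22*(-56/5 - 4*36/73) = -22*(-56/5 - 1*144/73) = -22*(-56/5 - 144/73) = -22*(-4808/365) = 105776/365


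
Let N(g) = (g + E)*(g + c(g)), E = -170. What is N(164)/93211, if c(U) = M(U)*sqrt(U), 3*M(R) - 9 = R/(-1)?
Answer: -984/93211 + 620*sqrt(41)/93211 ≈ 0.032034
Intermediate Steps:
M(R) = 3 - R/3 (M(R) = 3 + (R/(-1))/3 = 3 + (R*(-1))/3 = 3 + (-R)/3 = 3 - R/3)
c(U) = sqrt(U)*(3 - U/3) (c(U) = (3 - U/3)*sqrt(U) = sqrt(U)*(3 - U/3))
N(g) = (-170 + g)*(g + sqrt(g)*(9 - g)/3) (N(g) = (g - 170)*(g + sqrt(g)*(9 - g)/3) = (-170 + g)*(g + sqrt(g)*(9 - g)/3))
N(164)/93211 = (164**2 - 170*164 + 164**(3/2)*(9 - 1*164)/3 + 170*sqrt(164)*(-9 + 164)/3)/93211 = (26896 - 27880 + (328*sqrt(41))*(9 - 164)/3 + (170/3)*(2*sqrt(41))*155)*(1/93211) = (26896 - 27880 + (1/3)*(328*sqrt(41))*(-155) + 52700*sqrt(41)/3)*(1/93211) = (26896 - 27880 - 50840*sqrt(41)/3 + 52700*sqrt(41)/3)*(1/93211) = (-984 + 620*sqrt(41))*(1/93211) = -984/93211 + 620*sqrt(41)/93211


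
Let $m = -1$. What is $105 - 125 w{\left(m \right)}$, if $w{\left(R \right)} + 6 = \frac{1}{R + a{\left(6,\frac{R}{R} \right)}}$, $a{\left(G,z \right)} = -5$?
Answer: $\frac{5255}{6} \approx 875.83$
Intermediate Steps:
$w{\left(R \right)} = -6 + \frac{1}{-5 + R}$ ($w{\left(R \right)} = -6 + \frac{1}{R - 5} = -6 + \frac{1}{-5 + R}$)
$105 - 125 w{\left(m \right)} = 105 - 125 \frac{31 - -6}{-5 - 1} = 105 - 125 \frac{31 + 6}{-6} = 105 - 125 \left(\left(- \frac{1}{6}\right) 37\right) = 105 - - \frac{4625}{6} = 105 + \frac{4625}{6} = \frac{5255}{6}$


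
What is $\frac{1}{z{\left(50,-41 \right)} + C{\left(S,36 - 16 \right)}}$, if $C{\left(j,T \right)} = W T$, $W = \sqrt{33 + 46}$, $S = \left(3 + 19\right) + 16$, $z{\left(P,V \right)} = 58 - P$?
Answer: $- \frac{1}{3942} + \frac{5 \sqrt{79}}{7884} \approx 0.0053832$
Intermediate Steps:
$S = 38$ ($S = 22 + 16 = 38$)
$W = \sqrt{79} \approx 8.8882$
$C{\left(j,T \right)} = T \sqrt{79}$ ($C{\left(j,T \right)} = \sqrt{79} T = T \sqrt{79}$)
$\frac{1}{z{\left(50,-41 \right)} + C{\left(S,36 - 16 \right)}} = \frac{1}{\left(58 - 50\right) + \left(36 - 16\right) \sqrt{79}} = \frac{1}{\left(58 - 50\right) + 20 \sqrt{79}} = \frac{1}{8 + 20 \sqrt{79}}$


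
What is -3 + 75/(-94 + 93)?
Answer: -78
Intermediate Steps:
-3 + 75/(-94 + 93) = -3 + 75/(-1) = -3 + 75*(-1) = -3 - 75 = -78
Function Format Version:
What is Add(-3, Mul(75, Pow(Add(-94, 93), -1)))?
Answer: -78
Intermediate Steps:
Add(-3, Mul(75, Pow(Add(-94, 93), -1))) = Add(-3, Mul(75, Pow(-1, -1))) = Add(-3, Mul(75, -1)) = Add(-3, -75) = -78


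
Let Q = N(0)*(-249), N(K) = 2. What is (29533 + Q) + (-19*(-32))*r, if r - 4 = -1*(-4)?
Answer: 33899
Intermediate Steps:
r = 8 (r = 4 - 1*(-4) = 4 + 4 = 8)
Q = -498 (Q = 2*(-249) = -498)
(29533 + Q) + (-19*(-32))*r = (29533 - 498) - 19*(-32)*8 = 29035 + 608*8 = 29035 + 4864 = 33899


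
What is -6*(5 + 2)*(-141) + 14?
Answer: 5936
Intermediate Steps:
-6*(5 + 2)*(-141) + 14 = -6*7*(-141) + 14 = -42*(-141) + 14 = 5922 + 14 = 5936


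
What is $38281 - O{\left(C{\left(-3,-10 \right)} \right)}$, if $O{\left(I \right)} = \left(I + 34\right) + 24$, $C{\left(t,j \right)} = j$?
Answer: $38233$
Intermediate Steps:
$O{\left(I \right)} = 58 + I$ ($O{\left(I \right)} = \left(34 + I\right) + 24 = 58 + I$)
$38281 - O{\left(C{\left(-3,-10 \right)} \right)} = 38281 - \left(58 - 10\right) = 38281 - 48 = 38233$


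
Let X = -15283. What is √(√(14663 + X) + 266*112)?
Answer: √(29792 + 2*I*√155) ≈ 172.6 + 0.0721*I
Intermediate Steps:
√(√(14663 + X) + 266*112) = √(√(14663 - 15283) + 266*112) = √(√(-620) + 29792) = √(2*I*√155 + 29792) = √(29792 + 2*I*√155)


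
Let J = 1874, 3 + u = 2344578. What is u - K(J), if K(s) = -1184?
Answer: 2345759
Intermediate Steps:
u = 2344575 (u = -3 + 2344578 = 2344575)
u - K(J) = 2344575 - 1*(-1184) = 2344575 + 1184 = 2345759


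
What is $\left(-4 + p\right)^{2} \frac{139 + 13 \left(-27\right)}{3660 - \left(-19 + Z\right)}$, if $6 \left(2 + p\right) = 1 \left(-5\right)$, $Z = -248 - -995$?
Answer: $- \frac{89093}{26388} \approx -3.3763$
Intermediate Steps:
$Z = 747$ ($Z = -248 + 995 = 747$)
$p = - \frac{17}{6}$ ($p = -2 + \frac{1 \left(-5\right)}{6} = -2 + \frac{1}{6} \left(-5\right) = -2 - \frac{5}{6} = - \frac{17}{6} \approx -2.8333$)
$\left(-4 + p\right)^{2} \frac{139 + 13 \left(-27\right)}{3660 - \left(-19 + Z\right)} = \left(-4 - \frac{17}{6}\right)^{2} \frac{139 + 13 \left(-27\right)}{3660 + \left(19 - 747\right)} = \left(- \frac{41}{6}\right)^{2} \frac{139 - 351}{3660 + \left(19 - 747\right)} = \frac{1681 \left(- \frac{212}{3660 - 728}\right)}{36} = \frac{1681 \left(- \frac{212}{2932}\right)}{36} = \frac{1681 \left(\left(-212\right) \frac{1}{2932}\right)}{36} = \frac{1681}{36} \left(- \frac{53}{733}\right) = - \frac{89093}{26388}$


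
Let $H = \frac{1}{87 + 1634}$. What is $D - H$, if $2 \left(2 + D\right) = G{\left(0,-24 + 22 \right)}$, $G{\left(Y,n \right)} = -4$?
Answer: $- \frac{6885}{1721} \approx -4.0006$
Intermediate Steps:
$D = -4$ ($D = -2 + \frac{1}{2} \left(-4\right) = -2 - 2 = -4$)
$H = \frac{1}{1721} \approx 0.00058106$
$D - H = -4 - \frac{1}{1721} = - \frac{6885}{1721}$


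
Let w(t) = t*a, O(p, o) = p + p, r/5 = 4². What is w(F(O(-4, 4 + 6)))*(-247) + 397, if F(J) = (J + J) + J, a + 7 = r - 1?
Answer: 427213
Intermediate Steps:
r = 80 (r = 5*4² = 5*16 = 80)
O(p, o) = 2*p
a = 72 (a = -7 + (80 - 1) = -7 + 79 = 72)
F(J) = 3*J (F(J) = 2*J + J = 3*J)
w(t) = 72*t (w(t) = t*72 = 72*t)
w(F(O(-4, 4 + 6)))*(-247) + 397 = (72*(3*(2*(-4))))*(-247) + 397 = (72*(3*(-8)))*(-247) + 397 = (72*(-24))*(-247) + 397 = -1728*(-247) + 397 = 426816 + 397 = 427213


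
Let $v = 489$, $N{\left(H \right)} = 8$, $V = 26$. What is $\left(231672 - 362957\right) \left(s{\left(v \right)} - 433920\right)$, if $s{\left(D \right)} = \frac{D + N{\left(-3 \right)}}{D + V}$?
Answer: $\frac{5867607231871}{103} \approx 5.6967 \cdot 10^{10}$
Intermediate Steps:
$s{\left(D \right)} = \frac{8 + D}{26 + D}$ ($s{\left(D \right)} = \frac{D + 8}{D + 26} = \frac{8 + D}{26 + D}$)
$\left(231672 - 362957\right) \left(s{\left(v \right)} - 433920\right) = \left(231672 - 362957\right) \left(\frac{8 + 489}{26 + 489} - 433920\right) = - 131285 \left(\frac{1}{515} \cdot 497 - 433920\right) = - 131285 \left(\frac{497}{515} - 433920\right) = \left(-131285\right) \left(- \frac{223468303}{515}\right) = \frac{5867607231871}{103}$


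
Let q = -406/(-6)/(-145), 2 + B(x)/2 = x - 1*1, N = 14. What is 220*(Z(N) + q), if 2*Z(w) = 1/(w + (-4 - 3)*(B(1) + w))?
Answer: -8789/84 ≈ -104.63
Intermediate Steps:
B(x) = -6 + 2*x (B(x) = -4 + 2*(x - 1*1) = -4 + 2*(x - 1) = -4 + 2*(-1 + x) = -4 + (-2 + 2*x) = -6 + 2*x)
q = -7/15 (q = -406*(-⅙)*(-1/145) = (203/3)*(-1/145) = -7/15 ≈ -0.46667)
Z(w) = 1/(2*(28 - 6*w)) (Z(w) = 1/(2*(w + (-4 - 3)*((-6 + 2*1) + w))) = 1/(2*(w - 7*((-6 + 2) + w))) = 1/(2*(w - 7*(-4 + w))) = 1/(2*(w + (28 - 7*w))) = 1/(2*(28 - 6*w)))
220*(Z(N) + q) = 220*(-1/(-56 + 12*14) - 7/15) = 220*(-1/(-56 + 168) - 7/15) = 220*(-1/112 - 7/15) = 220*(-799/1680) = -8789/84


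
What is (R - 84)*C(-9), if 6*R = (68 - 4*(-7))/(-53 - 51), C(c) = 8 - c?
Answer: -18598/13 ≈ -1430.6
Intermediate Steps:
R = -2/13 (R = ((68 - 4*(-7))/(-53 - 51))/6 = ((68 + 28)/(-104))/6 = (96*(-1/104))/6 = (1/6)*(-12/13) = -2/13 ≈ -0.15385)
(R - 84)*C(-9) = (-2/13 - 84)*(8 - 1*(-9)) = -1094*(8 + 9)/13 = -1094/13*17 = -18598/13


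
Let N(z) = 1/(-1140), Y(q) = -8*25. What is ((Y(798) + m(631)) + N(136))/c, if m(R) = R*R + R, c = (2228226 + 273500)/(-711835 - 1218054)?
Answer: -876931678638431/2851967640 ≈ -3.0748e+5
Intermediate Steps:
Y(q) = -200
c = -2501726/1929889 (c = 2501726/(-1929889) = 2501726*(-1/1929889) = -2501726/1929889 ≈ -1.2963)
m(R) = R + R² (m(R) = R² + R = R + R²)
N(z) = -1/1140
((Y(798) + m(631)) + N(136))/c = ((-200 + 631*(1 + 631)) - 1/1140)/(-2501726/1929889) = ((-200 + 631*632) - 1/1140)*(-1929889/2501726) = ((-200 + 398792) - 1/1140)*(-1929889/2501726) = (398592 - 1/1140)*(-1929889/2501726) = (454394879/1140)*(-1929889/2501726) = -876931678638431/2851967640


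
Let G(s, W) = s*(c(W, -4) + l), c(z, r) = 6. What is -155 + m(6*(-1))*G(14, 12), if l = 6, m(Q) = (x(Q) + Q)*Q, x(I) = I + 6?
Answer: 5893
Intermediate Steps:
x(I) = 6 + I
m(Q) = Q*(6 + 2*Q) (m(Q) = ((6 + Q) + Q)*Q = (6 + 2*Q)*Q = Q*(6 + 2*Q))
G(s, W) = 12*s (G(s, W) = s*(6 + 6) = s*12 = 12*s)
-155 + m(6*(-1))*G(14, 12) = -155 + (2*(6*(-1))*(3 + 6*(-1)))*(12*14) = -155 + (2*(-6)*(3 - 6))*168 = -155 + (2*(-6)*(-3))*168 = -155 + 36*168 = -155 + 6048 = 5893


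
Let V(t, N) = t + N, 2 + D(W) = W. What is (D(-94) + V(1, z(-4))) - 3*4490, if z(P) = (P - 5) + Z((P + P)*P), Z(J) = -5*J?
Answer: -13734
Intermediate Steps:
D(W) = -2 + W
z(P) = -5 + P - 10*P**2 (z(P) = (P - 5) - 5*(P + P)*P = (-5 + P) - 5*2*P*P = (-5 + P) - 10*P**2 = -5 + P - 10*P**2)
V(t, N) = N + t
(D(-94) + V(1, z(-4))) - 3*4490 = ((-2 - 94) + ((-5 - 4 - 10*(-4)**2) + 1)) - 3*4490 = (-96 + ((-5 - 4 - 10*16) + 1)) - 13470 = (-96 + ((-5 - 4 - 160) + 1)) - 13470 = (-96 + (-169 + 1)) - 13470 = (-96 - 168) - 13470 = -264 - 13470 = -13734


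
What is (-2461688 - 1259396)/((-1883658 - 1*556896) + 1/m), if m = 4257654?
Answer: 15843088176936/10391034500315 ≈ 1.5247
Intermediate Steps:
(-2461688 - 1259396)/((-1883658 - 1*556896) + 1/m) = (-2461688 - 1259396)/((-1883658 - 1*556896) + 1/4257654) = -3721084/((-1883658 - 556896) + 1/4257654) = -3721084/(-2440554 + 1/4257654) = -3721084/(-10391034500315/4257654) = -3721084*(-4257654/10391034500315) = 15843088176936/10391034500315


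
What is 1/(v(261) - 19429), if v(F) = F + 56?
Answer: -1/19112 ≈ -5.2323e-5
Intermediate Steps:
v(F) = 56 + F
1/(v(261) - 19429) = 1/((56 + 261) - 19429) = 1/(317 - 19429) = 1/(-19112) = -1/19112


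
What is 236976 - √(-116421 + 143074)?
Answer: 236976 - √26653 ≈ 2.3681e+5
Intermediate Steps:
236976 - √(-116421 + 143074) = 236976 - √26653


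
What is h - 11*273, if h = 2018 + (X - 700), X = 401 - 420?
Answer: -1704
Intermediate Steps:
X = -19
h = 1299 (h = 2018 + (-19 - 700) = 2018 - 719 = 1299)
h - 11*273 = 1299 - 11*273 = 1299 - 3003 = -1704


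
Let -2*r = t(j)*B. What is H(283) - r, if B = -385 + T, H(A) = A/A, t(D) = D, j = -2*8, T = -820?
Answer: 9641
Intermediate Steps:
j = -16
H(A) = 1
B = -1205 (B = -385 - 820 = -1205)
r = -9640 (r = -(-8)*(-1205) = -½*19280 = -9640)
H(283) - r = 1 - 1*(-9640) = 1 + 9640 = 9641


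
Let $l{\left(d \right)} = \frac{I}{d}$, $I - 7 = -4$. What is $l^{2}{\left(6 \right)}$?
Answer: $\frac{1}{4} \approx 0.25$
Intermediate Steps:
$I = 3$ ($I = 7 - 4 = 3$)
$l{\left(d \right)} = \frac{3}{d}$
$l^{2}{\left(6 \right)} = \left(\frac{3}{6}\right)^{2} = \left(3 \cdot \frac{1}{6}\right)^{2} = \left(\frac{1}{2}\right)^{2} = \frac{1}{4}$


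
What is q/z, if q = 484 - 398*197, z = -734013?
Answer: 8658/81557 ≈ 0.10616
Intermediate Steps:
q = -77922 (q = 484 - 78406 = -77922)
q/z = -77922/(-734013) = -77922*(-1/734013) = 8658/81557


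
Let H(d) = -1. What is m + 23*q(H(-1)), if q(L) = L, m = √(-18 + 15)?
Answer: -23 + I*√3 ≈ -23.0 + 1.732*I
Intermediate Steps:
m = I*√3 (m = √(-3) = I*√3 ≈ 1.732*I)
m + 23*q(H(-1)) = I*√3 + 23*(-1) = I*√3 - 23 = -23 + I*√3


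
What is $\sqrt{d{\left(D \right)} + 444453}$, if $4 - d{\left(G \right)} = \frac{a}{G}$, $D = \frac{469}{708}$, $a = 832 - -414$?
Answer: $\frac{7 \sqrt{40545385}}{67} \approx 665.26$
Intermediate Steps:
$a = 1246$ ($a = 832 + 414 = 1246$)
$D = \frac{469}{708}$ ($D = 469 \cdot \frac{1}{708} = \frac{469}{708} \approx 0.66243$)
$d{\left(G \right)} = 4 - \frac{1246}{G}$
$\sqrt{d{\left(D \right)} + 444453} = \sqrt{\left(4 - \frac{1246}{\frac{469}{708}}\right) + 444453} = \sqrt{\left(4 - \frac{126024}{67}\right) + 444453} = \sqrt{- \frac{125756}{67} + 444453} = \sqrt{\frac{29652595}{67}} = \frac{7 \sqrt{40545385}}{67}$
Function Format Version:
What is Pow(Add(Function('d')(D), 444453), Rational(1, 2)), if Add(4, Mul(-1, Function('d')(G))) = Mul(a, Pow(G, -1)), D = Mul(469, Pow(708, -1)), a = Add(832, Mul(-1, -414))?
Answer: Mul(Rational(7, 67), Pow(40545385, Rational(1, 2))) ≈ 665.26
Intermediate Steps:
a = 1246 (a = Add(832, 414) = 1246)
D = Rational(469, 708) (D = Mul(469, Rational(1, 708)) = Rational(469, 708) ≈ 0.66243)
Function('d')(G) = Add(4, Mul(-1246, Pow(G, -1))) (Function('d')(G) = Add(4, Mul(-1, Mul(1246, Pow(G, -1)))) = Add(4, Mul(-1246, Pow(G, -1))))
Pow(Add(Function('d')(D), 444453), Rational(1, 2)) = Pow(Add(Add(4, Mul(-1246, Pow(Rational(469, 708), -1))), 444453), Rational(1, 2)) = Pow(Add(Add(4, Mul(-1246, Rational(708, 469))), 444453), Rational(1, 2)) = Pow(Add(Add(4, Rational(-126024, 67)), 444453), Rational(1, 2)) = Pow(Add(Rational(-125756, 67), 444453), Rational(1, 2)) = Pow(Rational(29652595, 67), Rational(1, 2)) = Mul(Rational(7, 67), Pow(40545385, Rational(1, 2)))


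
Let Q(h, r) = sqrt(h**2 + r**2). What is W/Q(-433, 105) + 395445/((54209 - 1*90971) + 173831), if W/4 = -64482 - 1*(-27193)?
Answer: 395445/137069 - 74578*sqrt(198514)/99257 ≈ -331.88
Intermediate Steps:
W = -149156 (W = 4*(-64482 - 1*(-27193)) = 4*(-64482 + 27193) = 4*(-37289) = -149156)
W/Q(-433, 105) + 395445/((54209 - 1*90971) + 173831) = -149156/sqrt((-433)**2 + 105**2) + 395445/((54209 - 1*90971) + 173831) = -149156/sqrt(187489 + 11025) + 395445/((54209 - 90971) + 173831) = -149156*sqrt(198514)/198514 + 395445/(-36762 + 173831) = -74578*sqrt(198514)/99257 + 395445/137069 = 395445/137069 - 74578*sqrt(198514)/99257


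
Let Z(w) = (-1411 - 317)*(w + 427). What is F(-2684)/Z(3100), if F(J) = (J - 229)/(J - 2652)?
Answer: -971/10840361472 ≈ -8.9573e-8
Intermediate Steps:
F(J) = (-229 + J)/(-2652 + J)
Z(w) = -737856 - 1728*w (Z(w) = -1728*(427 + w) = -737856 - 1728*w)
F(-2684)/Z(3100) = ((-229 - 2684)/(-2652 - 2684))/(-737856 - 1728*3100) = (-2913/(-5336))/(-737856 - 5356800) = -1/5336*(-2913)/(-6094656) = (2913/5336)*(-1/6094656) = -971/10840361472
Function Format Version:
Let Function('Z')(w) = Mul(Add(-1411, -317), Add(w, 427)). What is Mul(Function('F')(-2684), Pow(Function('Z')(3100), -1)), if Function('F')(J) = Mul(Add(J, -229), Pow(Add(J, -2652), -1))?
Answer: Rational(-971, 10840361472) ≈ -8.9573e-8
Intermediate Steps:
Function('F')(J) = Mul(Pow(Add(-2652, J), -1), Add(-229, J)) (Function('F')(J) = Mul(Add(-229, J), Pow(Add(-2652, J), -1)) = Mul(Pow(Add(-2652, J), -1), Add(-229, J)))
Function('Z')(w) = Add(-737856, Mul(-1728, w)) (Function('Z')(w) = Mul(-1728, Add(427, w)) = Add(-737856, Mul(-1728, w)))
Mul(Function('F')(-2684), Pow(Function('Z')(3100), -1)) = Mul(Mul(Pow(Add(-2652, -2684), -1), Add(-229, -2684)), Pow(Add(-737856, Mul(-1728, 3100)), -1)) = Mul(Mul(Pow(-5336, -1), -2913), Pow(Add(-737856, -5356800), -1)) = Mul(Mul(Rational(-1, 5336), -2913), Pow(-6094656, -1)) = Mul(Rational(2913, 5336), Rational(-1, 6094656)) = Rational(-971, 10840361472)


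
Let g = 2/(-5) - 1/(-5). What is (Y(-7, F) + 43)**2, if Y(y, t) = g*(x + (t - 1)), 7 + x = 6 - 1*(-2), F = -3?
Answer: 47524/25 ≈ 1901.0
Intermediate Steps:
g = -1/5 (g = 2*(-1/5) - 1*(-1/5) = -2/5 + 1/5 = -1/5 ≈ -0.20000)
x = 1 (x = -7 + (6 - 1*(-2)) = -7 + (6 + 2) = -7 + 8 = 1)
Y(y, t) = -t/5 (Y(y, t) = -(1 + (t - 1))/5 = -(1 + (-1 + t))/5 = -t/5)
(Y(-7, F) + 43)**2 = (-1/5*(-3) + 43)**2 = (3/5 + 43)**2 = (218/5)**2 = 47524/25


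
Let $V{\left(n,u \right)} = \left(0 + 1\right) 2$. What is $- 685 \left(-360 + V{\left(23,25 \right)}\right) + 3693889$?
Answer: $3939119$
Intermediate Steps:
$V{\left(n,u \right)} = 2$ ($V{\left(n,u \right)} = 1 \cdot 2 = 2$)
$- 685 \left(-360 + V{\left(23,25 \right)}\right) + 3693889 = - 685 \left(-360 + 2\right) + 3693889 = \left(-685\right) \left(-358\right) + 3693889 = 245230 + 3693889 = 3939119$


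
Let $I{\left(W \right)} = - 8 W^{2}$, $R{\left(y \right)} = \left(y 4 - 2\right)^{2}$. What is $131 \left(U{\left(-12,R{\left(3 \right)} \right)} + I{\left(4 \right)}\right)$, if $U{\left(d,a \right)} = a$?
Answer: $-3668$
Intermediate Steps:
$R{\left(y \right)} = \left(-2 + 4 y\right)^{2}$ ($R{\left(y \right)} = \left(4 y - 2\right)^{2} = \left(-2 + 4 y\right)^{2}$)
$131 \left(U{\left(-12,R{\left(3 \right)} \right)} + I{\left(4 \right)}\right) = 131 \left(4 \left(-1 + 2 \cdot 3\right)^{2} - 8 \cdot 4^{2}\right) = 131 \left(4 \left(-1 + 6\right)^{2} - 128\right) = 131 \left(4 \cdot 5^{2} - 128\right) = 131 \left(4 \cdot 25 - 128\right) = 131 \left(100 - 128\right) = 131 \left(-28\right) = -3668$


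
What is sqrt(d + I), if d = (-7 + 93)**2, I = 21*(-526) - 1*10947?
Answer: I*sqrt(14597) ≈ 120.82*I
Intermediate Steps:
I = -21993 (I = -11046 - 10947 = -21993)
d = 7396 (d = 86**2 = 7396)
sqrt(d + I) = sqrt(7396 - 21993) = sqrt(-14597) = I*sqrt(14597)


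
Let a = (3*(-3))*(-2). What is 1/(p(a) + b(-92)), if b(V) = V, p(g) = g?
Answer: -1/74 ≈ -0.013514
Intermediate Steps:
a = 18 (a = -9*(-2) = 18)
1/(p(a) + b(-92)) = 1/(18 - 92) = 1/(-74) = -1/74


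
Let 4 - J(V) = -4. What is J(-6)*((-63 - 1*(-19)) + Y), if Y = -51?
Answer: -760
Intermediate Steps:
J(V) = 8 (J(V) = 4 - 1*(-4) = 4 + 4 = 8)
J(-6)*((-63 - 1*(-19)) + Y) = 8*((-63 - 1*(-19)) - 51) = 8*((-63 + 19) - 51) = 8*(-44 - 51) = 8*(-95) = -760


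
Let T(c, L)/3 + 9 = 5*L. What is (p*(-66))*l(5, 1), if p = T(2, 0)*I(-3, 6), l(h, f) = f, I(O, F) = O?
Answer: -5346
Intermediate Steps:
T(c, L) = -27 + 15*L (T(c, L) = -27 + 3*(5*L) = -27 + 15*L)
p = 81 (p = (-27 + 15*0)*(-3) = (-27 + 0)*(-3) = -27*(-3) = 81)
(p*(-66))*l(5, 1) = (81*(-66))*1 = -5346*1 = -5346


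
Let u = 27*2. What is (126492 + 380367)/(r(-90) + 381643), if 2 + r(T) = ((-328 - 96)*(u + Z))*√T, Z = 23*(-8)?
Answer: 14879859663/32237626837 - 6447246480*I*√10/32237626837 ≈ 0.46157 - 0.63243*I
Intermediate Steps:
Z = -184
u = 54
r(T) = -2 + 55120*√T (r(T) = -2 + ((-328 - 96)*(54 - 184))*√T = -2 + (-424*(-130))*√T = -2 + 55120*√T)
(126492 + 380367)/(r(-90) + 381643) = (126492 + 380367)/((-2 + 55120*√(-90)) + 381643) = 506859/((-2 + 55120*(3*I*√10)) + 381643) = 506859/((-2 + 165360*I*√10) + 381643) = 506859/(381641 + 165360*I*√10)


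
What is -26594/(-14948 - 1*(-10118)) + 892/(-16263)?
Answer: 71364977/13091715 ≈ 5.4512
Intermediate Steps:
-26594/(-14948 - 1*(-10118)) + 892/(-16263) = -26594/(-14948 + 10118) + 892*(-1/16263) = -26594/(-4830) - 892/16263 = -26594*(-1/4830) - 892/16263 = 13297/2415 - 892/16263 = 71364977/13091715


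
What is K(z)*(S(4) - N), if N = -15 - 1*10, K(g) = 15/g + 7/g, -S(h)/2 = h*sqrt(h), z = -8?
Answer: -99/4 ≈ -24.750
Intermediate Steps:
S(h) = -2*h**(3/2) (S(h) = -2*h*sqrt(h) = -2*h**(3/2))
K(g) = 22/g
N = -25 (N = -15 - 10 = -25)
K(z)*(S(4) - N) = (22/(-8))*(-2*4**(3/2) - 1*(-25)) = (22*(-1/8))*(-2*8 + 25) = -11*(-16 + 25)/4 = -11/4*9 = -99/4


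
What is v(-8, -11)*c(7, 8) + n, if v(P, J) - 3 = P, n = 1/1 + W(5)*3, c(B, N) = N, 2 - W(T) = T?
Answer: -48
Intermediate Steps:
W(T) = 2 - T
n = -8 (n = 1/1 + (2 - 1*5)*3 = 1 + (2 - 5)*3 = 1 - 3*3 = 1 - 9 = -8)
v(P, J) = 3 + P
v(-8, -11)*c(7, 8) + n = (3 - 8)*8 - 8 = -5*8 - 8 = -40 - 8 = -48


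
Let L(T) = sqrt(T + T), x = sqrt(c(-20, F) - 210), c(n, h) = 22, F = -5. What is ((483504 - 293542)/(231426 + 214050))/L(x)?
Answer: -94981*47**(3/4)*I**(3/2)/20937372 ≈ 0.05758 - 0.05758*I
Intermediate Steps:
x = 2*I*sqrt(47) (x = sqrt(22 - 210) = sqrt(-188) = 2*I*sqrt(47) ≈ 13.711*I)
L(T) = sqrt(2)*sqrt(T) (L(T) = sqrt(2*T) = sqrt(2)*sqrt(T))
((483504 - 293542)/(231426 + 214050))/L(x) = ((483504 - 293542)/(231426 + 214050))/((sqrt(2)*sqrt(2*I*sqrt(47)))) = (189962/445476)/((sqrt(2)*(sqrt(2)*47**(1/4)*sqrt(I)))) = (189962*(1/445476))/((2*47**(1/4)*sqrt(I))) = 94981*(-47**(3/4)*I**(3/2)/94)/222738 = -94981*47**(3/4)*I**(3/2)/20937372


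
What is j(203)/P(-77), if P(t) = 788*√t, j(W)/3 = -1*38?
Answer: 57*I*√77/30338 ≈ 0.016487*I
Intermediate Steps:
j(W) = -114 (j(W) = 3*(-1*38) = 3*(-38) = -114)
j(203)/P(-77) = -114*(-I*√77/60676) = -(-57)*I*√77/30338 = 57*I*√77/30338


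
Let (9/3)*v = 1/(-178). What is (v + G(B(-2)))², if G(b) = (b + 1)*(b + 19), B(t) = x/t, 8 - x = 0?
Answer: 577488961/285156 ≈ 2025.2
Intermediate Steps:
x = 8 (x = 8 - 1*0 = 8 + 0 = 8)
B(t) = 8/t
G(b) = (1 + b)*(19 + b)
v = -1/534 (v = (⅓)/(-178) = (⅓)*(-1/178) = -1/534 ≈ -0.0018727)
(v + G(B(-2)))² = (-1/534 + (19 + (8/(-2))² + 20*(8/(-2))))² = (-1/534 + (19 + (8*(-½))² + 20*(8*(-½))))² = (-1/534 + (19 + (-4)² + 20*(-4)))² = (-1/534 + (19 + 16 - 80))² = (-1/534 - 45)² = (-24031/534)² = 577488961/285156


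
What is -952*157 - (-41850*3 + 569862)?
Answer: -593776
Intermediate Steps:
-952*157 - (-41850*3 + 569862) = -149464 - (-125550 + 569862) = -149464 - 1*444312 = -149464 - 444312 = -593776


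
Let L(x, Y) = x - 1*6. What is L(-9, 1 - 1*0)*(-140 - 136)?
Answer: 4140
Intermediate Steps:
L(x, Y) = -6 + x (L(x, Y) = x - 6 = -6 + x)
L(-9, 1 - 1*0)*(-140 - 136) = (-6 - 9)*(-140 - 136) = -15*(-276) = 4140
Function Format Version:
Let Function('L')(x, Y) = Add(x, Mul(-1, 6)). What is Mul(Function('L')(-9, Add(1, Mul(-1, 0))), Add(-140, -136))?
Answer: 4140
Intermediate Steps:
Function('L')(x, Y) = Add(-6, x) (Function('L')(x, Y) = Add(x, -6) = Add(-6, x))
Mul(Function('L')(-9, Add(1, Mul(-1, 0))), Add(-140, -136)) = Mul(Add(-6, -9), Add(-140, -136)) = Mul(-15, -276) = 4140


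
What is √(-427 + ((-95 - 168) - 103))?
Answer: I*√793 ≈ 28.16*I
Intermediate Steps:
√(-427 + ((-95 - 168) - 103)) = √(-427 + (-263 - 103)) = √(-427 - 366) = √(-793) = I*√793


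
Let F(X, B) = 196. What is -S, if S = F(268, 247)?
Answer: -196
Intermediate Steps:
S = 196
-S = -1*196 = -196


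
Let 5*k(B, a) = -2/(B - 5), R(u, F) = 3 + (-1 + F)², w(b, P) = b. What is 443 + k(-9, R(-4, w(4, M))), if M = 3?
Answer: 15506/35 ≈ 443.03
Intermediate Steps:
k(B, a) = -2/(5*(-5 + B)) (k(B, a) = (-2/(B - 5))/5 = (-2/(-5 + B))/5 = -2/(5*(-5 + B)))
443 + k(-9, R(-4, w(4, M))) = 443 - 2/(-25 + 5*(-9)) = 443 - 2/(-25 - 45) = 443 - 2/(-70) = 443 - 2*(-1/70) = 443 + 1/35 = 15506/35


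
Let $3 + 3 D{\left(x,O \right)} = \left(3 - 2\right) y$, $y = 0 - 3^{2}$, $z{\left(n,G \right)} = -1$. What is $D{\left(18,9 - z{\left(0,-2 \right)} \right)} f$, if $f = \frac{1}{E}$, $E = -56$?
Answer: $\frac{1}{14} \approx 0.071429$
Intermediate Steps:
$f = - \frac{1}{56}$ ($f = \frac{1}{-56} = - \frac{1}{56} \approx -0.017857$)
$y = -9$ ($y = 0 - 9 = -9$)
$D{\left(x,O \right)} = -4$ ($D{\left(x,O \right)} = -1 + \frac{\left(3 - 2\right) \left(-9\right)}{3} = -1 + \frac{1 \left(-9\right)}{3} = -1 + \frac{1}{3} \left(-9\right) = -1 - 3 = -4$)
$D{\left(18,9 - z{\left(0,-2 \right)} \right)} f = \left(-4\right) \left(- \frac{1}{56}\right) = \frac{1}{14}$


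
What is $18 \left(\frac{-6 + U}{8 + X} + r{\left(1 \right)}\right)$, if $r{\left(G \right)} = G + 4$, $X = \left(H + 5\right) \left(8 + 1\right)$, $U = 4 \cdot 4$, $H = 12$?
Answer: $\frac{14670}{161} \approx 91.118$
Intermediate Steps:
$U = 16$
$X = 153$ ($X = \left(12 + 5\right) \left(8 + 1\right) = 17 \cdot 9 = 153$)
$r{\left(G \right)} = 4 + G$
$18 \left(\frac{-6 + U}{8 + X} + r{\left(1 \right)}\right) = 18 \left(\frac{-6 + 16}{8 + 153} + \left(4 + 1\right)\right) = 18 \left(\frac{10}{161} + 5\right) = 18 \cdot \frac{815}{161} = \frac{14670}{161}$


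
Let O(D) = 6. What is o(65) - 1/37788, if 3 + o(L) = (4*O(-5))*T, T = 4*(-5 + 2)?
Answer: -10996309/37788 ≈ -291.00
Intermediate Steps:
T = -12 (T = 4*(-3) = -12)
o(L) = -291 (o(L) = -3 + (4*6)*(-12) = -3 + 24*(-12) = -3 - 288 = -291)
o(65) - 1/37788 = -291 - 1/37788 = -10996309/37788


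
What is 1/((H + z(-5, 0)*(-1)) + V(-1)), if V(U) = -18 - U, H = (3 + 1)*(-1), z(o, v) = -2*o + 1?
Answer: -1/32 ≈ -0.031250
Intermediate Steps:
z(o, v) = 1 - 2*o
H = -4 (H = 4*(-1) = -4)
1/((H + z(-5, 0)*(-1)) + V(-1)) = 1/((-4 + (1 - 2*(-5))*(-1)) + (-18 - 1*(-1))) = 1/((-4 + (1 + 10)*(-1)) + (-18 + 1)) = 1/((-4 + 11*(-1)) - 17) = 1/((-4 - 11) - 17) = 1/(-15 - 17) = 1/(-32) = -1/32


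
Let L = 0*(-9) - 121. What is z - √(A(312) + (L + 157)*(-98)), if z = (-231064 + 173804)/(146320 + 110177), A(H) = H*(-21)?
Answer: -57260/256497 - 12*I*√70 ≈ -0.22324 - 100.4*I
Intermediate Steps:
A(H) = -21*H
L = -121 (L = 0 - 121 = -121)
z = -57260/256497 ≈ -0.22324
z - √(A(312) + (L + 157)*(-98)) = -57260/256497 - √(-21*312 + (-121 + 157)*(-98)) = -57260/256497 - √(-6552 + 36*(-98)) = -57260/256497 - √(-6552 - 3528) = -57260/256497 - √(-10080) = -57260/256497 - 12*I*√70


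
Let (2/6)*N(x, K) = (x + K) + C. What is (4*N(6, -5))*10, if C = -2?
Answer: -120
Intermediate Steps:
N(x, K) = -6 + 3*K + 3*x (N(x, K) = 3*((x + K) - 2) = 3*((K + x) - 2) = 3*(-2 + K + x) = -6 + 3*K + 3*x)
(4*N(6, -5))*10 = (4*(-6 + 3*(-5) + 3*6))*10 = (4*(-6 - 15 + 18))*10 = (4*(-3))*10 = -12*10 = -120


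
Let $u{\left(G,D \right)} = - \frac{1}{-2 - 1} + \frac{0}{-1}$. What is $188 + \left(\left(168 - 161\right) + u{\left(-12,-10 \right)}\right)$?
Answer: $\frac{586}{3} \approx 195.33$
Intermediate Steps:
$u{\left(G,D \right)} = \frac{1}{3}$ ($u{\left(G,D \right)} = - \frac{1}{-2 - 1} + 0 \left(-1\right) = - \frac{1}{-3} + 0 = \left(-1\right) \left(- \frac{1}{3}\right) + 0 = \frac{1}{3} + 0 = \frac{1}{3}$)
$188 + \left(\left(168 - 161\right) + u{\left(-12,-10 \right)}\right) = 188 + \left(\left(168 - 161\right) + \frac{1}{3}\right) = 188 + \left(7 + \frac{1}{3}\right) = 188 + \frac{22}{3} = \frac{586}{3}$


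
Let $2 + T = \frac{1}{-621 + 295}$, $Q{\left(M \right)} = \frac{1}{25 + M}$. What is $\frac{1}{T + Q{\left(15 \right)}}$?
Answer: $- \frac{6520}{12897} \approx -0.50554$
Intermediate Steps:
$T = - \frac{653}{326}$ ($T = -2 + \frac{1}{-621 + 295} = -2 + \frac{1}{-326} = -2 - \frac{1}{326} = - \frac{653}{326} \approx -2.0031$)
$\frac{1}{T + Q{\left(15 \right)}} = \frac{1}{- \frac{653}{326} + \frac{1}{25 + 15}} = \frac{1}{- \frac{653}{326} + \frac{1}{40}} = \frac{1}{- \frac{12897}{6520}} = - \frac{6520}{12897}$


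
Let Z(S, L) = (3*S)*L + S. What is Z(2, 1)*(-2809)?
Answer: -22472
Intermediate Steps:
Z(S, L) = S + 3*L*S (Z(S, L) = 3*L*S + S = S + 3*L*S)
Z(2, 1)*(-2809) = (2*(1 + 3*1))*(-2809) = (2*(1 + 3))*(-2809) = (2*4)*(-2809) = 8*(-2809) = -22472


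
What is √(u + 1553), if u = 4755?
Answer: 2*√1577 ≈ 79.423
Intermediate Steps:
√(u + 1553) = √(4755 + 1553) = √6308 = 2*√1577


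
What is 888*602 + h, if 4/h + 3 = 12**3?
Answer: 922143604/1725 ≈ 5.3458e+5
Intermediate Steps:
h = 4/1725 (h = 4/(-3 + 12**3) = 4/(-3 + 1728) = 4/1725 ≈ 0.0023188)
888*602 + h = 888*602 + 4/1725 = 534576 + 4/1725 = 922143604/1725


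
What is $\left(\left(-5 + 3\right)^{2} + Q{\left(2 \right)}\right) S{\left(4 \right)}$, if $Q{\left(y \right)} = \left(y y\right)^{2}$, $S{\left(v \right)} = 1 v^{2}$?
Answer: $320$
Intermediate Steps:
$S{\left(v \right)} = v^{2}$
$Q{\left(y \right)} = y^{4}$ ($Q{\left(y \right)} = \left(y^{2}\right)^{2} = y^{4}$)
$\left(\left(-5 + 3\right)^{2} + Q{\left(2 \right)}\right) S{\left(4 \right)} = \left(\left(-5 + 3\right)^{2} + 2^{4}\right) 4^{2} = \left(\left(-2\right)^{2} + 16\right) 16 = \left(4 + 16\right) 16 = 20 \cdot 16 = 320$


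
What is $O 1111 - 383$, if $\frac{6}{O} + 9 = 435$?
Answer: $- \frac{26082}{71} \approx -367.35$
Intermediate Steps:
$O = \frac{1}{71}$ ($O = \frac{6}{-9 + 435} = \frac{6}{426} = 6 \cdot \frac{1}{426} = \frac{1}{71} \approx 0.014085$)
$O 1111 - 383 = \frac{1}{71} \cdot 1111 - 383 = \frac{1111}{71} - 383 = - \frac{26082}{71}$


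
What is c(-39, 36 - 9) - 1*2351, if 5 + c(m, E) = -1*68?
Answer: -2424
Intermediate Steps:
c(m, E) = -73 (c(m, E) = -5 - 1*68 = -5 - 68 = -73)
c(-39, 36 - 9) - 1*2351 = -73 - 1*2351 = -73 - 2351 = -2424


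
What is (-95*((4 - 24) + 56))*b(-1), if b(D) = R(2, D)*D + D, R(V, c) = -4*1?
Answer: -10260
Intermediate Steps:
R(V, c) = -4
b(D) = -3*D (b(D) = -4*D + D = -3*D)
(-95*((4 - 24) + 56))*b(-1) = (-95*((4 - 24) + 56))*(-3*(-1)) = -95*(-20 + 56)*3 = -95*36*3 = -3420*3 = -10260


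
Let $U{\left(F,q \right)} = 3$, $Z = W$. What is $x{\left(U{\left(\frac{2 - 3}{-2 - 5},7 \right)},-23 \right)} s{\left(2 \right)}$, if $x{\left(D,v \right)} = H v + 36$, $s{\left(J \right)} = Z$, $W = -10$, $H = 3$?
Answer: $330$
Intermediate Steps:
$Z = -10$
$s{\left(J \right)} = -10$
$x{\left(D,v \right)} = 36 + 3 v$ ($x{\left(D,v \right)} = 3 v + 36 = 36 + 3 v$)
$x{\left(U{\left(\frac{2 - 3}{-2 - 5},7 \right)},-23 \right)} s{\left(2 \right)} = \left(36 + 3 \left(-23\right)\right) \left(-10\right) = \left(36 - 69\right) \left(-10\right) = \left(-33\right) \left(-10\right) = 330$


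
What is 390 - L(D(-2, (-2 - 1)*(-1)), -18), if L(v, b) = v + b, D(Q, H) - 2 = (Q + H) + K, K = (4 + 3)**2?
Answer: 356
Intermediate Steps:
K = 49 (K = 7**2 = 49)
D(Q, H) = 51 + H + Q (D(Q, H) = 2 + ((Q + H) + 49) = 2 + ((H + Q) + 49) = 2 + (49 + H + Q) = 51 + H + Q)
L(v, b) = b + v
390 - L(D(-2, (-2 - 1)*(-1)), -18) = 390 - (-18 + (51 + (-2 - 1)*(-1) - 2)) = 390 - (-18 + (51 - 3*(-1) - 2)) = 390 - (-18 + (51 + 3 - 2)) = 390 - (-18 + 52) = 390 - 1*34 = 390 - 34 = 356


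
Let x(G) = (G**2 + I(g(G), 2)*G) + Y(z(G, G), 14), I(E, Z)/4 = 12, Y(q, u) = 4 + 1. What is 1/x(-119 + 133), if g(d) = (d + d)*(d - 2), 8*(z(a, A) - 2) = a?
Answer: 1/873 ≈ 0.0011455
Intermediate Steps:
z(a, A) = 2 + a/8
Y(q, u) = 5
g(d) = 2*d*(-2 + d) (g(d) = (2*d)*(-2 + d) = 2*d*(-2 + d))
I(E, Z) = 48 (I(E, Z) = 4*12 = 48)
x(G) = 5 + G**2 + 48*G (x(G) = (G**2 + 48*G) + 5 = 5 + G**2 + 48*G)
1/x(-119 + 133) = 1/(5 + (-119 + 133)**2 + 48*(-119 + 133)) = 1/(5 + 14**2 + 48*14) = 1/(5 + 196 + 672) = 1/873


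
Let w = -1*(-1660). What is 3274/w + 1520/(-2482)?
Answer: 1400717/1030030 ≈ 1.3599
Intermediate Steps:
w = 1660
3274/w + 1520/(-2482) = 3274/1660 + 1520/(-2482) = 3274*(1/1660) + 1520*(-1/2482) = 1637/830 - 760/1241 = 1400717/1030030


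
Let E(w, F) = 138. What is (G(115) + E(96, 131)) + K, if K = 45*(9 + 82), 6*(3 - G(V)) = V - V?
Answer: 4236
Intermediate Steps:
G(V) = 3 (G(V) = 3 - (V - V)/6 = 3 - ⅙*0 = 3 + 0 = 3)
K = 4095 (K = 45*91 = 4095)
(G(115) + E(96, 131)) + K = (3 + 138) + 4095 = 141 + 4095 = 4236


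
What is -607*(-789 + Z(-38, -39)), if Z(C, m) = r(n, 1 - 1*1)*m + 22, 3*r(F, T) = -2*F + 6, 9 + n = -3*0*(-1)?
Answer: 654953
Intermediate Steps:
n = -9 (n = -9 - 3*0*(-1) = -9 + 0*(-1) = -9 + 0 = -9)
r(F, T) = 2 - 2*F/3 (r(F, T) = (-2*F + 6)/3 = (6 - 2*F)/3 = 2 - 2*F/3)
Z(C, m) = 22 + 8*m (Z(C, m) = (2 - ⅔*(-9))*m + 22 = (2 + 6)*m + 22 = 8*m + 22 = 22 + 8*m)
-607*(-789 + Z(-38, -39)) = -607*(-789 + (22 + 8*(-39))) = -607*(-789 + (22 - 312)) = -607*(-789 - 290) = -607*(-1079) = 654953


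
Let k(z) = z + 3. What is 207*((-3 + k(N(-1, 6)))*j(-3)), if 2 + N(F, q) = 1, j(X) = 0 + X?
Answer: 621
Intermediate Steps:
j(X) = X
N(F, q) = -1 (N(F, q) = -2 + 1 = -1)
k(z) = 3 + z
207*((-3 + k(N(-1, 6)))*j(-3)) = 207*((-3 + (3 - 1))*(-3)) = 207*((-3 + 2)*(-3)) = 207*(-1*(-3)) = 207*3 = 621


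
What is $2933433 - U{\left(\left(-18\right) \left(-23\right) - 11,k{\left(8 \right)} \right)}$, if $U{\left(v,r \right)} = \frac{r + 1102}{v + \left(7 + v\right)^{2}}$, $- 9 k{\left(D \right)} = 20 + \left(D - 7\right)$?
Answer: $\frac{1482876779098}{505509} \approx 2.9334 \cdot 10^{6}$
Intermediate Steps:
$k{\left(D \right)} = - \frac{13}{9} - \frac{D}{9}$ ($k{\left(D \right)} = - \frac{20 + \left(D - 7\right)}{9} = - \frac{20 + \left(-7 + D\right)}{9} = - \frac{13 + D}{9} = - \frac{13}{9} - \frac{D}{9}$)
$U{\left(v,r \right)} = \frac{1102 + r}{v + \left(7 + v\right)^{2}}$
$2933433 - U{\left(\left(-18\right) \left(-23\right) - 11,k{\left(8 \right)} \right)} = 2933433 - \frac{1102 - \frac{7}{3}}{\left(\left(-18\right) \left(-23\right) - 11\right) + \left(7 - -403\right)^{2}} = 2933433 - \frac{1102 - \frac{7}{3}}{\left(414 - 11\right) + \left(7 + \left(414 - 11\right)\right)^{2}} = 2933433 - \frac{1102 - \frac{7}{3}}{403 + \left(7 + 403\right)^{2}} = 2933433 - \frac{1}{403 + 410^{2}} \cdot \frac{3299}{3} = 2933433 - \frac{1}{403 + 168100} \cdot \frac{3299}{3} = 2933433 - \frac{1}{168503} \cdot \frac{3299}{3} = 2933433 - \frac{3299}{505509} = \frac{1482876779098}{505509}$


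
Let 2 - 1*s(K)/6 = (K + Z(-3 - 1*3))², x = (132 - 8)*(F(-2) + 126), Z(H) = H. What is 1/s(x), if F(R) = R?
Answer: -1/1417421388 ≈ -7.0551e-10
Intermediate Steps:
x = 15376 (x = (132 - 8)*(-2 + 126) = 124*124 = 15376)
s(K) = 12 - 6*(-6 + K)² (s(K) = 12 - 6*(K + (-3 - 1*3))² = 12 - 6*(K + (-3 - 3))² = 12 - 6*(K - 6)² = 12 - 6*(-6 + K)²)
1/s(x) = 1/(12 - 6*(-6 + 15376)²) = 1/(12 - 6*15370²) = 1/(12 - 6*236236900) = 1/(12 - 1417421400) = 1/(-1417421388) = -1/1417421388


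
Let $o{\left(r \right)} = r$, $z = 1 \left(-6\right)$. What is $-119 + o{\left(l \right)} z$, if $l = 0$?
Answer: $-119$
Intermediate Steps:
$z = -6$
$-119 + o{\left(l \right)} z = -119 + 0 \left(-6\right) = -119 + 0 = -119$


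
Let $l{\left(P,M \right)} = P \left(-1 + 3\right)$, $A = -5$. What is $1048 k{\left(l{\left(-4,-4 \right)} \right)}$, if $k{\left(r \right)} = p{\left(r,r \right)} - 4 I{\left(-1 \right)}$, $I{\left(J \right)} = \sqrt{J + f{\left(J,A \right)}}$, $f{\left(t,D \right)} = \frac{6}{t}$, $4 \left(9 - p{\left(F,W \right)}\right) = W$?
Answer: $11528 - 4192 i \sqrt{7} \approx 11528.0 - 11091.0 i$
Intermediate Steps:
$p{\left(F,W \right)} = 9 - \frac{W}{4}$
$I{\left(J \right)} = \sqrt{J + \frac{6}{J}}$
$l{\left(P,M \right)} = 2 P$ ($l{\left(P,M \right)} = P 2 = 2 P$)
$k{\left(r \right)} = 9 - \frac{r}{4} - 4 i \sqrt{7}$ ($k{\left(r \right)} = \left(9 - \frac{r}{4}\right) - 4 \sqrt{-1 + \frac{6}{-1}} = \left(9 - \frac{r}{4}\right) - 4 \sqrt{-1 + 6 \left(-1\right)} = \left(9 - \frac{r}{4}\right) - 4 \sqrt{-1 - 6} = \left(9 - \frac{r}{4}\right) - 4 \sqrt{-7} = \left(9 - \frac{r}{4}\right) - 4 i \sqrt{7} = 9 - \frac{r}{4} - 4 i \sqrt{7}$)
$1048 k{\left(l{\left(-4,-4 \right)} \right)} = 1048 \left(9 - \frac{2 \left(-4\right)}{4} - 4 i \sqrt{7}\right) = 1048 \left(9 - -2 - 4 i \sqrt{7}\right) = 1048 \left(9 + 2 - 4 i \sqrt{7}\right) = 1048 \left(11 - 4 i \sqrt{7}\right) = 11528 - 4192 i \sqrt{7}$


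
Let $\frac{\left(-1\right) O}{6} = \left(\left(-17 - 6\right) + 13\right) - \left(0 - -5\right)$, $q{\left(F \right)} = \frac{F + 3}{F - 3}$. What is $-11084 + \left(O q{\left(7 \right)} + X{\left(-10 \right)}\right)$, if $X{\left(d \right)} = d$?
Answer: $-10869$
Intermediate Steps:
$q{\left(F \right)} = \frac{3 + F}{-3 + F}$
$O = 90$ ($O = - 6 \left(\left(\left(-17 - 6\right) + 13\right) - \left(0 - -5\right)\right) = - 6 \left(\left(-23 + 13\right) - \left(0 + 5\right)\right) = - 6 \left(-10 - 5\right) = \left(-6\right) \left(-15\right) = 90$)
$-11084 + \left(O q{\left(7 \right)} + X{\left(-10 \right)}\right) = -11084 - \left(10 - 90 \frac{3 + 7}{-3 + 7}\right) = -11084 - \left(10 - 90 \cdot \frac{1}{4} \cdot 10\right) = -11084 + \left(90 \cdot \frac{5}{2} - 10\right) = -11084 + \left(225 - 10\right) = -11084 + 215 = -10869$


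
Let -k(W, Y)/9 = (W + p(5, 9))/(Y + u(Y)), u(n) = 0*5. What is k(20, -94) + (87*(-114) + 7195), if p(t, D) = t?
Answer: -255737/94 ≈ -2720.6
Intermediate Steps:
u(n) = 0
k(W, Y) = -9*(5 + W)/Y (k(W, Y) = -9*(W + 5)/(Y + 0) = -9*(5 + W)/Y)
k(20, -94) + (87*(-114) + 7195) = 9*(-5 - 1*20)/(-94) + (87*(-114) + 7195) = 9*(-1/94)*(-5 - 20) + (-9918 + 7195) = 9*(-1/94)*(-25) - 2723 = 225/94 - 2723 = -255737/94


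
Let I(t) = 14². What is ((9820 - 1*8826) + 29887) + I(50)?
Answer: 31077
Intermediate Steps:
I(t) = 196
((9820 - 1*8826) + 29887) + I(50) = ((9820 - 1*8826) + 29887) + 196 = ((9820 - 8826) + 29887) + 196 = (994 + 29887) + 196 = 30881 + 196 = 31077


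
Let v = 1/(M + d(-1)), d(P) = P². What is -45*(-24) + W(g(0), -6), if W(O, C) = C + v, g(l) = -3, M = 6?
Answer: 7519/7 ≈ 1074.1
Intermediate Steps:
v = ⅐ (v = 1/(6 + (-1)²) = 1/(6 + 1) = 1/7 = ⅐ ≈ 0.14286)
W(O, C) = ⅐ + C (W(O, C) = C + ⅐ = ⅐ + C)
-45*(-24) + W(g(0), -6) = -45*(-24) + (⅐ - 6) = 1080 - 41/7 = 7519/7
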